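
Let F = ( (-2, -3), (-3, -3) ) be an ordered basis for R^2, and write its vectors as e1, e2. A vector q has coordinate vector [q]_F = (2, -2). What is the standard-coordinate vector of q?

(2, 0)

q = M [q]_F, where M has columns e1, e2.
Carrying out the matrix-vector product, q = (2, 0).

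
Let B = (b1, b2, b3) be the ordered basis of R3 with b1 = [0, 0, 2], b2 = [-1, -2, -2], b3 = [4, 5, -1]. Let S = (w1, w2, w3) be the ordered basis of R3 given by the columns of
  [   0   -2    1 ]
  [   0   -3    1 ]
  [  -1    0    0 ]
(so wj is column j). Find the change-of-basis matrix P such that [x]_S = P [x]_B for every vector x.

Column j of P is [bj]_S, since P maps B-coordinates to S-coordinates.
Expressing b1 in S: b1 = -2w1 + 0·w2 + 0·w3, so column 1 of P is [-2, 0, 0].
Doing the same for each bj gives P = [[-2, 2, 1], [0, 1, -1], [0, 1, 2]].

[[-2, 2, 1], [0, 1, -1], [0, 1, 2]]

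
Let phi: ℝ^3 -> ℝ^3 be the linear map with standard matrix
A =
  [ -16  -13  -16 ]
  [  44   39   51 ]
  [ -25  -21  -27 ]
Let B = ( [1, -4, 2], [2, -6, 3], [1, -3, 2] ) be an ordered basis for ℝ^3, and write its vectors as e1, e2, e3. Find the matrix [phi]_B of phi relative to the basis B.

[[-2, -1, -2], [3, 1, -2], [0, -3, -3]]

Let P have columns e1, ..., e3. Then [phi]_B = P^(-1) A P.
Here det P = 1, so P^(-1) is integer; computing A P first and then P^(-1)(A P) gives [[-2, -1, -2], [3, 1, -2], [0, -3, -3]].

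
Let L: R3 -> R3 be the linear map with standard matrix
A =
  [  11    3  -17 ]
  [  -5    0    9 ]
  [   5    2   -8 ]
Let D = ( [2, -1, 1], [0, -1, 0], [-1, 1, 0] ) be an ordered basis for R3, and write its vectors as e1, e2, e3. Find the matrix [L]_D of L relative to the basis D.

With P the matrix whose columns are e1, ..., e3, [L]_D = P^(-1) A P.
Column by column: L(e1) = A e1 = [2, -1, 0]; its D-coordinates [0, -1, -2] give column 1.
Continuing for each basis vector yields [L]_D = [[0, -2, -3], [-1, 1, 0], [-2, -1, 2]].

[[0, -2, -3], [-1, 1, 0], [-2, -1, 2]]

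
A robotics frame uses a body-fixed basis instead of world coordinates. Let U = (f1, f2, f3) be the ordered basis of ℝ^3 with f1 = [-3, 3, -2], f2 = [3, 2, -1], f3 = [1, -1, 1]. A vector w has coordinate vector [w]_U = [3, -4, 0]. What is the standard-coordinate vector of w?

[-21, 1, -2]

The coordinates say w = 3f1 - 4f2 + 0·f3; adding the scaled basis vectors gives [-21, 1, -2].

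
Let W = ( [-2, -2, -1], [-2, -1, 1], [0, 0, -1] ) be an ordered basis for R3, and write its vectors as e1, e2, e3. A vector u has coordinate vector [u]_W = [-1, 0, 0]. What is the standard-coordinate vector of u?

[2, 2, 1]

The coordinates say u = -e1 + 0·e2 + 0·e3; adding the scaled basis vectors gives [2, 2, 1].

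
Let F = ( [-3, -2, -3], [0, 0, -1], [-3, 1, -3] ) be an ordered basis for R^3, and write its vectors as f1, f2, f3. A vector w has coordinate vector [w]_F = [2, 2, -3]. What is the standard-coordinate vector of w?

By definition w = 2f1 + 2f2 - 3f3.
Summing componentwise gives [3, -7, 1].

[3, -7, 1]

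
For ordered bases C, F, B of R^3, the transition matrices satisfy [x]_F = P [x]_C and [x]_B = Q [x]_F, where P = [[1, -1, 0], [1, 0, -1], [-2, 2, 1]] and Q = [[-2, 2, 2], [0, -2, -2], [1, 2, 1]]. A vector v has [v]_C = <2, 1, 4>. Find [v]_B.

<-2, 0, -1>

Apply P to get F-coordinates <1, -2, 2>, then Q to get B-coordinates.
The result is [v]_B = <-2, 0, -1>.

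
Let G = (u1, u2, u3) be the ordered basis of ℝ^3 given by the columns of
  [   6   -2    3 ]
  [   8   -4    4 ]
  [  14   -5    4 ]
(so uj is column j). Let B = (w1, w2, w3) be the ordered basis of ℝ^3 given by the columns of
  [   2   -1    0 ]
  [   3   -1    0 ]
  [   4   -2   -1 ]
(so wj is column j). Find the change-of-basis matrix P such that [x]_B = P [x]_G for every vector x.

[[2, -2, 1], [-2, -2, -1], [-2, 1, 2]]

Take x = uj: its G-coordinates are the j-th standard unit vector, so P e_j — column j of P — equals [uj]_B.
u1 = 2w1 - 2w2 - 2w3, giving column 1 = (2, -2, -2); repeating for each j gives P = [[2, -2, 1], [-2, -2, -1], [-2, 1, 2]].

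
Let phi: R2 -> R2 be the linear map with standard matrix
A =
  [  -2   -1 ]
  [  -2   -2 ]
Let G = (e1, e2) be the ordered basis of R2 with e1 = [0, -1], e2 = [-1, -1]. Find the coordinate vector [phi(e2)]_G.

Compute phi(e2) = A e2 = [3, 4] in standard coordinates.
Then write this in G-coordinates: solve for y in y_1 e1 + y_2 e2 = [3, 4].
This gives y = [-1, -3], which is column 2 of [phi]_G.

[-1, -3]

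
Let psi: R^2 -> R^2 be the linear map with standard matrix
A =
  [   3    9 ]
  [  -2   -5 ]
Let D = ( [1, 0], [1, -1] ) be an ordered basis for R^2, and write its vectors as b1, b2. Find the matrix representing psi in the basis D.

With P the matrix whose columns are b1, b2, [psi]_D = P^(-1) A P.
Column by column: psi(b1) = A b1 = [3, -2]; its D-coordinates [1, 2] give column 1.
Continuing for each basis vector yields [psi]_D = [[1, -3], [2, -3]].

[[1, -3], [2, -3]]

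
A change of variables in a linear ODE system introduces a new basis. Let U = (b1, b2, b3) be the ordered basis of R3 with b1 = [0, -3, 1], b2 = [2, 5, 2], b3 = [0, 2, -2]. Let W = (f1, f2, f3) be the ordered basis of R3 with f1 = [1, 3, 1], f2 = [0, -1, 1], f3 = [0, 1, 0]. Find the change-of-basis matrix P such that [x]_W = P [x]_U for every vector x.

[[0, 2, 0], [1, 0, -2], [-2, -1, 0]]

Take x = bj: its U-coordinates are the j-th standard unit vector, so P e_j — column j of P — equals [bj]_W.
b1 = 0·f1 + f2 - 2f3, giving column 1 = [0, 1, -2]; repeating for each j gives P = [[0, 2, 0], [1, 0, -2], [-2, -1, 0]].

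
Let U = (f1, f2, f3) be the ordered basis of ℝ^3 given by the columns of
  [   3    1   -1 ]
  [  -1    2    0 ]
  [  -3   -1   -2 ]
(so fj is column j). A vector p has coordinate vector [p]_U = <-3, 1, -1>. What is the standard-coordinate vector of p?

The coordinates say p = -3f1 + f2 - f3; adding the scaled basis vectors gives <-7, 5, 10>.

<-7, 5, 10>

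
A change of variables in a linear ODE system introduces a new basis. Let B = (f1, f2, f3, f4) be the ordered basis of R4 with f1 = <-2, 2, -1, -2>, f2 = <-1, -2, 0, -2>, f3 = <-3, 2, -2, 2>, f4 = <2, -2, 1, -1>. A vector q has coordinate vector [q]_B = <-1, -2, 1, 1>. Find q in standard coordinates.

<3, 2, 0, 7>

The coordinates say q = -f1 - 2f2 + f3 + f4; adding the scaled basis vectors gives <3, 2, 0, 7>.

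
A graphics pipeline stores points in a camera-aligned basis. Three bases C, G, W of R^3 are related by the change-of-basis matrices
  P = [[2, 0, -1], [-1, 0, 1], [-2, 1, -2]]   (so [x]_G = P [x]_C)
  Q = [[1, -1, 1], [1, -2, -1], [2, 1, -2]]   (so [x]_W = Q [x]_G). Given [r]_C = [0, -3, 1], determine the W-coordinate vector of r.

[-7, 2, 9]

Apply P to get G-coordinates [-1, 1, -5], then Q to get W-coordinates.
The result is [r]_W = [-7, 2, 9].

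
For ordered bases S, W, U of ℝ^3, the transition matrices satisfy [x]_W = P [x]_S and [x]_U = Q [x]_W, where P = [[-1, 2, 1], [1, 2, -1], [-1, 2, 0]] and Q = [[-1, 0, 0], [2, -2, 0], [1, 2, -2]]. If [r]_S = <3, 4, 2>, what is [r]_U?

<-7, -4, 15>

Composing the changes, [r]_U = Q P [r]_S.
Q P = [[1, -2, -1], [-4, 0, 4], [3, 2, -1]]; applying this to <3, 4, 2> gives <-7, -4, 15>.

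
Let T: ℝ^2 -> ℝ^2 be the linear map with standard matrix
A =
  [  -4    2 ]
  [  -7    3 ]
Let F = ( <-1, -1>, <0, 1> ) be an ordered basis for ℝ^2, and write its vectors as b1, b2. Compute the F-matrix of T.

[[-2, -2], [2, 1]]

The j-th column of [T]_F is [T(bj)]_F.
T(b1) = A b1 = <2, 4> = -2b1 + 2b2, so column 1 is <-2, 2>.
Repeating for b2 and assembling the columns gives [[-2, -2], [2, 1]].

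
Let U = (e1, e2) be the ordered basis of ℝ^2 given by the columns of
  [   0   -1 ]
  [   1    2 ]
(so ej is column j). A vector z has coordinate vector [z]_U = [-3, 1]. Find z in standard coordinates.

By definition z = -3e1 + e2.
Summing componentwise gives [-1, -1].

[-1, -1]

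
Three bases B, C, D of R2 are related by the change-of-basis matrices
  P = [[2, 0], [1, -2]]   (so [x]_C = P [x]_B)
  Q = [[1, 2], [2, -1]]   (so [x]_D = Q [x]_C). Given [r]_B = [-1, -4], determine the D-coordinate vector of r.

[12, -11]

Apply P to get C-coordinates [-2, 7], then Q to get D-coordinates.
The result is [r]_D = [12, -11].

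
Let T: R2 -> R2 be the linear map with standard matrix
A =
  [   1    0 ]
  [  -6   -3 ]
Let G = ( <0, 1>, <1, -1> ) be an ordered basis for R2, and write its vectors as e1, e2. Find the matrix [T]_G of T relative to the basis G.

The j-th column of [T]_G is [T(ej)]_G.
T(e1) = A e1 = <0, -3> = -3e1 + 0·e2, so column 1 is <-3, 0>.
Repeating for e2 and assembling the columns gives [[-3, -2], [0, 1]].

[[-3, -2], [0, 1]]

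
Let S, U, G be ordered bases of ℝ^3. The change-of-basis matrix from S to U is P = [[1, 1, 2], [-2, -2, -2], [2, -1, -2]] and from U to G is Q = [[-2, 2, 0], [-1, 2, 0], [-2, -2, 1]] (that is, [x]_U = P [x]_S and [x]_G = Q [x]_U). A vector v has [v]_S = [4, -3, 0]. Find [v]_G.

[-6, -5, 13]

First [v]_U = P [v]_S = [1, -2, 11].
Then [v]_G = Q [v]_U = [-6, -5, 13].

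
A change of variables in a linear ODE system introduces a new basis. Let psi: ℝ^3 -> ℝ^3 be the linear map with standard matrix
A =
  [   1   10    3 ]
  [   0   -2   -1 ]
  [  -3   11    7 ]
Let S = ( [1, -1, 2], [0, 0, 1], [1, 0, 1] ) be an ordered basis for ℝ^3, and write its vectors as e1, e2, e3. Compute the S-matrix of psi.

The j-th column of [psi]_S is [psi(ej)]_S.
psi(e1) = A e1 = [-3, 0, 0] = 0·e1 + 3e2 - 3e3, so column 1 is [0, 3, -3].
Repeating for e2, e3 and assembling the columns gives [[0, 1, 1], [3, 3, -1], [-3, 2, 3]].

[[0, 1, 1], [3, 3, -1], [-3, 2, 3]]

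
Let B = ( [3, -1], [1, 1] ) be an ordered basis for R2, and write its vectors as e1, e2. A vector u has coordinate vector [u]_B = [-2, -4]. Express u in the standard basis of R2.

[-10, -2]

The coordinates say u = -2e1 - 4e2; adding the scaled basis vectors gives [-10, -2].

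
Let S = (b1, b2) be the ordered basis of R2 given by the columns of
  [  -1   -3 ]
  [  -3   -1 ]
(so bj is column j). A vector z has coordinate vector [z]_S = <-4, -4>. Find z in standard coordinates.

<16, 16>

By definition z = -4b1 - 4b2.
Summing componentwise gives <16, 16>.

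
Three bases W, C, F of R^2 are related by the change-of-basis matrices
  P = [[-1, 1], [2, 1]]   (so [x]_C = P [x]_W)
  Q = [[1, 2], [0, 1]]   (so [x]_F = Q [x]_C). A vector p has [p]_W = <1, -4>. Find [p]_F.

<-9, -2>

Composing the changes, [p]_F = Q P [p]_W.
Q P = [[3, 3], [2, 1]]; applying this to <1, -4> gives <-9, -2>.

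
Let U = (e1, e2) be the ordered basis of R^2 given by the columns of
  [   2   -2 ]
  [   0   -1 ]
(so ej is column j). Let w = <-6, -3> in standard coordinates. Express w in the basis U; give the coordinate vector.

<0, 3>

Write w = c_1 e1 + c_2 e2 and solve for the c_i.
System: 2c_1 - 2c_2 = -6, 0c_1 - c_2 = -3; solving gives c_1 = 0, c_2 = 3.
Check: 0·e1 + 3e2 = <-6, -3>.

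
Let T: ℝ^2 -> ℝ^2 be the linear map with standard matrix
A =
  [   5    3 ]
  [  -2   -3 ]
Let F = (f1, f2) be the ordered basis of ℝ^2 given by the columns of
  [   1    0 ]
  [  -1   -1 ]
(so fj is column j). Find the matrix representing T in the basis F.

Let P have columns f1, f2. Then [T]_F = P^(-1) A P.
Here det P = -1, so P^(-1) is integer; computing A P first and then P^(-1)(A P) gives [[2, -3], [-3, 0]].

[[2, -3], [-3, 0]]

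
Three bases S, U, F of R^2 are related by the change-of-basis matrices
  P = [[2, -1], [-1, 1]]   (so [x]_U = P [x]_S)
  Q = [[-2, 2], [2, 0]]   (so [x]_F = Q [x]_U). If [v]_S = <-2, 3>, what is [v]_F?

<24, -14>

Apply P to get U-coordinates <-7, 5>, then Q to get F-coordinates.
The result is [v]_F = <24, -14>.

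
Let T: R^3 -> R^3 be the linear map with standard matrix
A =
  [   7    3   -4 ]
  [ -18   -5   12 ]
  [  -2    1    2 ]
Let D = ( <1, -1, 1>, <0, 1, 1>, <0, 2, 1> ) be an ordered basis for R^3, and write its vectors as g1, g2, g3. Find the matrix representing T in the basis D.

The j-th column of [T]_D is [T(gj)]_D.
T(g1) = A g1 = <0, -1, -1> = 0·g1 - g2 + 0·g3, so column 1 is <0, -1, 0>.
Repeating for g2, g3 and assembling the columns gives [[0, -1, 2], [-1, 2, 0], [0, 2, 2]].

[[0, -1, 2], [-1, 2, 0], [0, 2, 2]]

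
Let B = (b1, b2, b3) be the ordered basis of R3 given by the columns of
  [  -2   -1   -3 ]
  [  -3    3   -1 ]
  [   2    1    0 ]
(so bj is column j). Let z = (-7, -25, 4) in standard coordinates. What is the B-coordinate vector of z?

(4, -4, 1)

Write z = c_1 b1 + ... + c_3 b3 and solve for the c_i.
Solving this 3x3 system gives c = (4, -4, 1).
Check: 4b1 - 4b2 + b3 = (-7, -25, 4).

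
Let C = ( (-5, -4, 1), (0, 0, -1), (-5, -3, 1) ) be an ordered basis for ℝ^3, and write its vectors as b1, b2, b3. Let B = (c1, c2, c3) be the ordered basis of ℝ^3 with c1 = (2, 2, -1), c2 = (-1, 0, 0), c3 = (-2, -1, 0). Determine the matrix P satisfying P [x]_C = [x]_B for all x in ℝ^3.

[[-1, 1, -1], [-1, -2, 1], [2, 2, 1]]

Take x = bj: its C-coordinates are the j-th standard unit vector, so P e_j — column j of P — equals [bj]_B.
b1 = -c1 - c2 + 2c3, giving column 1 = (-1, -1, 2); repeating for each j gives P = [[-1, 1, -1], [-1, -2, 1], [2, 2, 1]].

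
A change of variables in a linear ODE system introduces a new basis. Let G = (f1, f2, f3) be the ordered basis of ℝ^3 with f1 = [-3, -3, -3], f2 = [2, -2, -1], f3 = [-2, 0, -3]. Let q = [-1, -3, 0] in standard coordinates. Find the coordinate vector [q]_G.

[1, 0, -1]

We seek scalars with c_1 f1 + ... + c_3 f3 = q; equivalently solve M c = q where the columns of M are f1, ..., f3.
Gaussian elimination on [M | q] yields c = (1, 0, -1).
Check: f1 + 0·f2 - f3 = [-1, -3, 0].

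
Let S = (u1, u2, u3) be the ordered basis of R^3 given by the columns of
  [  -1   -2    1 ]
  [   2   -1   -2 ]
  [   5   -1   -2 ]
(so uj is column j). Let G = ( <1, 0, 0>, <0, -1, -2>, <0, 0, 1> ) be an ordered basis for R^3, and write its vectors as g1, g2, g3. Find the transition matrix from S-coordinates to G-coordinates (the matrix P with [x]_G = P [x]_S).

Let M have columns uj and N have columns gj. Then for every x, N [x]_G = x = M [x]_S, so P = N^(-1) M.
Since det N = -1, N^(-1) has integer entries; multiplying gives P = [[-1, -2, 1], [-2, 1, 2], [1, 1, 2]].

[[-1, -2, 1], [-2, 1, 2], [1, 1, 2]]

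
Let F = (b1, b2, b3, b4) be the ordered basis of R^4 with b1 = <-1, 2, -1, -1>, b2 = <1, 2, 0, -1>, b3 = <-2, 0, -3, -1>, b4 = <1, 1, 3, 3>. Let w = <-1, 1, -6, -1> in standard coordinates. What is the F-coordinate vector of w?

<-3, 3, 4, 1>

Write w = c_1 b1 + ... + c_4 b4 and solve for the c_i.
Row-reducing the augmented matrix [M | w] gives c = (-3, 3, 4, 1).
Check: -3b1 + 3b2 + 4b3 + b4 = <-1, 1, -6, -1>.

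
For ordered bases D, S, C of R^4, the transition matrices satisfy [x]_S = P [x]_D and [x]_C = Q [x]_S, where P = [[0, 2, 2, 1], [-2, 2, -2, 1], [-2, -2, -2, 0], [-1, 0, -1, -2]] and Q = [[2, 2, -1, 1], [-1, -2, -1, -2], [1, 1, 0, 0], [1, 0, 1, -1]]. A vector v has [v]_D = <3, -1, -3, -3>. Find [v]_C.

<-28, 7, -16, -15>

Composing the changes, [v]_C = Q P [v]_D.
Q P = [[-3, 10, 1, 2], [8, -4, 6, 1], [-2, 4, 0, 2], [-1, 0, 1, 3]]; applying this to <3, -1, -3, -3> gives <-28, 7, -16, -15>.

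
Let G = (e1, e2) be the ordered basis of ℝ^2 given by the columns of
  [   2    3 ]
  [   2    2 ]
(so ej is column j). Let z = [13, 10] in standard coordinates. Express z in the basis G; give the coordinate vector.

We seek scalars with c_1 e1 + c_2 e2 = z; equivalently solve M c = z where the columns of M are e1, e2.
System: 2c_1 + 3c_2 = 13, 2c_1 + 2c_2 = 10; solving gives c_1 = 2, c_2 = 3.
Check: 2e1 + 3e2 = [13, 10].

[2, 3]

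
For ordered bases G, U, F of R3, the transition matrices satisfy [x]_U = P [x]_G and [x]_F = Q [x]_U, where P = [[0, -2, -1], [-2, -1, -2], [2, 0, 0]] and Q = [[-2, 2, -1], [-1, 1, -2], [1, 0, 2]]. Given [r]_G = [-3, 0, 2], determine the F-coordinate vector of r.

Apply P to get U-coordinates [-2, 2, -6], then Q to get F-coordinates.
The result is [r]_F = [14, 16, -14].

[14, 16, -14]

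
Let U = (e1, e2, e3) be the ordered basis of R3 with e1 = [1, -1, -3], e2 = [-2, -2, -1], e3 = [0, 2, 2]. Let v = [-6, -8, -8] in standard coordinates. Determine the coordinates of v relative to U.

We seek scalars with c_1 e1 + ... + c_3 e3 = v; equivalently solve M c = v where the columns of M are e1, ..., e3.
Row-reducing the augmented matrix [M | v] gives c = (2, 4, 1).
Check: 2e1 + 4e2 + e3 = [-6, -8, -8].

[2, 4, 1]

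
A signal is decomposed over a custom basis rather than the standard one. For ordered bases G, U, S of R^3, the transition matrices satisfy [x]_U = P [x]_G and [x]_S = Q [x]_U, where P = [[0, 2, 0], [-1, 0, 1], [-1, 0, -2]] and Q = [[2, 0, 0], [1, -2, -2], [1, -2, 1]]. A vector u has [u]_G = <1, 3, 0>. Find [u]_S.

<12, 10, 7>

Composing the changes, [u]_S = Q P [u]_G.
Q P = [[0, 4, 0], [4, 2, 2], [1, 2, -4]]; applying this to <1, 3, 0> gives <12, 10, 7>.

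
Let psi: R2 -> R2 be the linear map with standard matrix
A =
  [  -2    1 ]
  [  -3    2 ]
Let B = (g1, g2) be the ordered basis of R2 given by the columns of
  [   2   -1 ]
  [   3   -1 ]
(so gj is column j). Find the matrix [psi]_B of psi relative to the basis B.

The j-th column of [psi]_B is [psi(gj)]_B.
psi(g1) = A g1 = [-1, 0] = g1 + 3g2, so column 1 is [1, 3].
Repeating for g2 and assembling the columns gives [[1, 0], [3, -1]].

[[1, 0], [3, -1]]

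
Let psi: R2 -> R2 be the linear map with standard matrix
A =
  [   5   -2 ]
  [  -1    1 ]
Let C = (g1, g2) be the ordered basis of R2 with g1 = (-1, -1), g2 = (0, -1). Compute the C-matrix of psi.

With P the matrix whose columns are g1, g2, [psi]_C = P^(-1) A P.
Column by column: psi(g1) = A g1 = (-3, 0); its C-coordinates (3, -3) give column 1.
Continuing for each basis vector yields [psi]_C = [[3, -2], [-3, 3]].

[[3, -2], [-3, 3]]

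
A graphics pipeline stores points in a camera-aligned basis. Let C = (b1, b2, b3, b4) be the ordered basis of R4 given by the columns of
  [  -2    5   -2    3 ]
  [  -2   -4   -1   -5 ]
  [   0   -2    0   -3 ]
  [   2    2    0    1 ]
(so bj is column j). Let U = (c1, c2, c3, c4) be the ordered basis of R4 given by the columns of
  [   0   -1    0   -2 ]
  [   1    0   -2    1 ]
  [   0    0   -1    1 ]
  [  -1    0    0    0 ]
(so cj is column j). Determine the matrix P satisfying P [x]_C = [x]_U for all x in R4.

[[-2, -2, 0, -1], [2, -1, 0, 1], [0, 0, 1, 1], [0, -2, 1, -2]]

Take x = bj: its C-coordinates are the j-th standard unit vector, so P e_j — column j of P — equals [bj]_U.
b1 = -2c1 + 2c2 + 0·c3 + 0·c4, giving column 1 = [-2, 2, 0, 0]; repeating for each j gives P = [[-2, -2, 0, -1], [2, -1, 0, 1], [0, 0, 1, 1], [0, -2, 1, -2]].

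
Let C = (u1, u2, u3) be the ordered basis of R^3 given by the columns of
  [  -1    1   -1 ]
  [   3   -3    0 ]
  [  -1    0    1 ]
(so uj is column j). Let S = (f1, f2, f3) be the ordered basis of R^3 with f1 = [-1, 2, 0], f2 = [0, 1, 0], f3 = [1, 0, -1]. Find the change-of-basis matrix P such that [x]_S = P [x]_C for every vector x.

Take x = uj: its C-coordinates are the j-th standard unit vector, so P e_j — column j of P — equals [uj]_S.
u1 = 2f1 - f2 + f3, giving column 1 = [2, -1, 1]; repeating for each j gives P = [[2, -1, 0], [-1, -1, 0], [1, 0, -1]].

[[2, -1, 0], [-1, -1, 0], [1, 0, -1]]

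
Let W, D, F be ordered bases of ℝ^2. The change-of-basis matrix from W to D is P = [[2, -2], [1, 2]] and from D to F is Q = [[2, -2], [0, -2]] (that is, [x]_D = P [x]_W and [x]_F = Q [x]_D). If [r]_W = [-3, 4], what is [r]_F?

First [r]_D = P [r]_W = [-14, 5].
Then [r]_F = Q [r]_D = [-38, -10].

[-38, -10]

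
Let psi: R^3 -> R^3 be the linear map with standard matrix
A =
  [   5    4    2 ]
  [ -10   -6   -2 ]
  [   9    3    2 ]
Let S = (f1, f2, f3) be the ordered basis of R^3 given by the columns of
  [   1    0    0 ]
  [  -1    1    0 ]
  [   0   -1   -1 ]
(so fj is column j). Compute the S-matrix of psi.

[[1, 2, -2], [-3, -2, 0], [-3, 1, 2]]

The j-th column of [psi]_S is [psi(fj)]_S.
psi(f1) = A f1 = <1, -4, 6> = f1 - 3f2 - 3f3, so column 1 is <1, -3, -3>.
Repeating for f2, f3 and assembling the columns gives [[1, 2, -2], [-3, -2, 0], [-3, 1, 2]].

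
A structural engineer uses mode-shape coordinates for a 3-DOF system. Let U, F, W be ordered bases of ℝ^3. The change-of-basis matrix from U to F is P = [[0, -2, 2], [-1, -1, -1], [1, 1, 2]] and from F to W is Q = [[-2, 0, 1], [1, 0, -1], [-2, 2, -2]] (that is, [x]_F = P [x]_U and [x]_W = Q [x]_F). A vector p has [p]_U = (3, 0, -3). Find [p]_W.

First [p]_F = P [p]_U = (-6, 0, -3).
Then [p]_W = Q [p]_F = (9, -3, 18).

(9, -3, 18)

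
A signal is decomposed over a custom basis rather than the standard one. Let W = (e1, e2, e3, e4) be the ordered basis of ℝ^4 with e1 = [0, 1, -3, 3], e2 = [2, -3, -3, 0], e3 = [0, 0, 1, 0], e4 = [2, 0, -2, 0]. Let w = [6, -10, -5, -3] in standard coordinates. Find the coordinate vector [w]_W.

[-1, 3, 1, 0]

Write w = c_1 e1 + ... + c_4 e4 and solve for the c_i.
Row-reducing the augmented matrix [M | w] gives c = (-1, 3, 1, 0).
Check: -e1 + 3e2 + e3 + 0·e4 = [6, -10, -5, -3].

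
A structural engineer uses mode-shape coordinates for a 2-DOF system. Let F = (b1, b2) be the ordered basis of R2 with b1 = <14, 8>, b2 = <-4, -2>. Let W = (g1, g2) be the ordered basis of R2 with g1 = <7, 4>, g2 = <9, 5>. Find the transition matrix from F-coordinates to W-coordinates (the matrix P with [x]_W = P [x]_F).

Let M have columns bj and N have columns gj. Then for every x, N [x]_W = x = M [x]_F, so P = N^(-1) M.
Since det N = -1, N^(-1) has integer entries; multiplying gives P = [[2, 2], [0, -2]].

[[2, 2], [0, -2]]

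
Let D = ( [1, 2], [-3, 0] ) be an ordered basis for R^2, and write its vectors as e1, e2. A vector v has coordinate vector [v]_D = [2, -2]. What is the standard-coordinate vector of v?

The coordinates say v = 2e1 - 2e2; adding the scaled basis vectors gives [8, 4].

[8, 4]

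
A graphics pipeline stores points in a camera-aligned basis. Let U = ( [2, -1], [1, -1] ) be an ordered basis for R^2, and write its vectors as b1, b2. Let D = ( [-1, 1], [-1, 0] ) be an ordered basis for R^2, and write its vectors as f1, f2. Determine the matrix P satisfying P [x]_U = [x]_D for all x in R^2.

Column j of P is [bj]_D, since P maps U-coordinates to D-coordinates.
Expressing b1 in D: b1 = -f1 - f2, so column 1 of P is [-1, -1].
Doing the same for each bj gives P = [[-1, -1], [-1, 0]].

[[-1, -1], [-1, 0]]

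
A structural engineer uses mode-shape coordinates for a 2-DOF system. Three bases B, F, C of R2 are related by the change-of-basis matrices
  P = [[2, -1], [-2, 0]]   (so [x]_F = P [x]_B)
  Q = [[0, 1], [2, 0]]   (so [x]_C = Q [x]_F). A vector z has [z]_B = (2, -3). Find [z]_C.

Apply P to get F-coordinates (7, -4), then Q to get C-coordinates.
The result is [z]_C = (-4, 14).

(-4, 14)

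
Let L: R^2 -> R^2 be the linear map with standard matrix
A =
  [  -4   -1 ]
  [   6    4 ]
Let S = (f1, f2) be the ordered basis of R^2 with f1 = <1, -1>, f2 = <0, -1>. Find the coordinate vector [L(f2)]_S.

Compute L(f2) = A f2 = <1, -4> in standard coordinates.
Then write this in S-coordinates: solve for y in y_1 f1 + y_2 f2 = <1, -4>.
This gives y = <1, 3>, which is column 2 of [L]_S.

<1, 3>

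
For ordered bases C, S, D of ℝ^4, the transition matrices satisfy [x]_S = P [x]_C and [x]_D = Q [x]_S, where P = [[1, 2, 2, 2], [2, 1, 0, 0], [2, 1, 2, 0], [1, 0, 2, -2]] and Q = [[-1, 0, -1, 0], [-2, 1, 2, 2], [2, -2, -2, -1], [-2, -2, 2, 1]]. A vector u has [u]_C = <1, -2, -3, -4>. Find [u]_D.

Composing the changes, [u]_D = Q P [u]_C.
Q P = [[-3, -3, -4, -2], [6, -1, 4, -8], [-7, 0, -2, 6], [-1, -4, 2, -6]]; applying this to <1, -2, -3, -4> gives <23, 28, -25, 25>.

<23, 28, -25, 25>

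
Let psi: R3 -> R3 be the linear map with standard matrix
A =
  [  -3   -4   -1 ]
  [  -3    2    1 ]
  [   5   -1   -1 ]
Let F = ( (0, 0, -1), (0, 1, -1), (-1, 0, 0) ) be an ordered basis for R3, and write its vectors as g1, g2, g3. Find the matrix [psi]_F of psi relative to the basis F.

Let P have columns g1, ..., g3. Then [psi]_F = P^(-1) A P.
Here det P = -1, so P^(-1) is integer; computing A P first and then P^(-1)(A P) gives [[0, -1, 2], [-1, 1, 3], [-1, 3, -3]].

[[0, -1, 2], [-1, 1, 3], [-1, 3, -3]]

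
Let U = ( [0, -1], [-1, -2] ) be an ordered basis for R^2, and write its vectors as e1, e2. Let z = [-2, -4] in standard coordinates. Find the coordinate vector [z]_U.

[0, 2]

Write z = c_1 e1 + c_2 e2 and solve for the c_i.
System: 0c_1 - c_2 = -2, -c_1 - 2c_2 = -4; solving gives c_1 = 0, c_2 = 2.
Check: 0·e1 + 2e2 = [-2, -4].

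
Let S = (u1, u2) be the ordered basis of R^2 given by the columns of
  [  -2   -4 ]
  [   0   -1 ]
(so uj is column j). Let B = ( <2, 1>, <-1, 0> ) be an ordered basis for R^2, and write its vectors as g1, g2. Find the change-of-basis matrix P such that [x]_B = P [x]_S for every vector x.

[[0, -1], [2, 2]]

Column j of P is [uj]_B, since P maps S-coordinates to B-coordinates.
Expressing u1 in B: u1 = 0·g1 + 2g2, so column 1 of P is <0, 2>.
Doing the same for each uj gives P = [[0, -1], [2, 2]].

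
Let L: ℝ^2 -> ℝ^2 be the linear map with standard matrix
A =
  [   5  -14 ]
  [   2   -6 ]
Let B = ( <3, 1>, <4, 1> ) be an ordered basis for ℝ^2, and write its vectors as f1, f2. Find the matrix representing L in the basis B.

[[-1, 2], [1, 0]]

Let P have columns f1, f2. Then [L]_B = P^(-1) A P.
Here det P = -1, so P^(-1) is integer; computing A P first and then P^(-1)(A P) gives [[-1, 2], [1, 0]].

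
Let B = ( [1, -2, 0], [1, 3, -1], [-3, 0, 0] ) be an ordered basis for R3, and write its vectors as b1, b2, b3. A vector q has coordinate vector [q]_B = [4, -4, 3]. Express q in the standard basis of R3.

q = M [q]_B, where M has columns b1, ..., b3.
Carrying out the matrix-vector product, q = [-9, -20, 4].

[-9, -20, 4]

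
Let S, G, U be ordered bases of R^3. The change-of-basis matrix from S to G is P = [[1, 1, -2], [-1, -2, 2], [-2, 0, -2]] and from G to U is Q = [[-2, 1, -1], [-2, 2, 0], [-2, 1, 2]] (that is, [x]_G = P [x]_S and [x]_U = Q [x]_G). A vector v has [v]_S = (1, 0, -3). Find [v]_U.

Composing the changes, [v]_U = Q P [v]_S.
Q P = [[-1, -4, 8], [-4, -6, 8], [-7, -4, 2]]; applying this to (1, 0, -3) gives (-25, -28, -13).

(-25, -28, -13)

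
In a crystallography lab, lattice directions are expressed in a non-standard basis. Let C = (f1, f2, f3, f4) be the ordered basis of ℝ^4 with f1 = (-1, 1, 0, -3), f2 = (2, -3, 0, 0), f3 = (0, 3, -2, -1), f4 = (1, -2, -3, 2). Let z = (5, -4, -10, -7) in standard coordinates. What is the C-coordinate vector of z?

(3, 3, 2, 2)

Write z = c_1 f1 + ... + c_4 f4 and solve for the c_i.
Row-reducing the augmented matrix [M | z] gives c = (3, 3, 2, 2).
Check: 3f1 + 3f2 + 2f3 + 2f4 = (5, -4, -10, -7).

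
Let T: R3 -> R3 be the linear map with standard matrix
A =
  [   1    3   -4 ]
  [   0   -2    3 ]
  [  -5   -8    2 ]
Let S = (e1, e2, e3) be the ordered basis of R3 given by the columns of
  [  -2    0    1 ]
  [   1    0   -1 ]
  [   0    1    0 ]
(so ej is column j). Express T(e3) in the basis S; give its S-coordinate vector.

Column 3 of [T]_S is the S-coordinate vector of T(e3).
In standard coordinates T(e3) = A e3 = <-2, 2, 3>.
Converting to S: <-2, 2, 3> = 0·e1 + 3e2 - 2e3, so the coordinate vector is <0, 3, -2>.

<0, 3, -2>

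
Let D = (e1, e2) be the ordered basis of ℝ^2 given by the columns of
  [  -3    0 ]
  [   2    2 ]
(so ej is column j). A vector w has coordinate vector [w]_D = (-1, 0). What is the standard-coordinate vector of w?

w = M [w]_D, where M has columns e1, e2.
Carrying out the matrix-vector product, w = (3, -2).

(3, -2)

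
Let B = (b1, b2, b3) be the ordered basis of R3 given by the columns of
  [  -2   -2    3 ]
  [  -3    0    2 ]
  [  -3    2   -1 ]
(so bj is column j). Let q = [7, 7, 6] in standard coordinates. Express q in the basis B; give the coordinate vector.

We seek scalars with c_1 b1 + ... + c_3 b3 = q; equivalently solve M c = q where the columns of M are b1, ..., b3.
Gaussian elimination on [M | q] yields c = (-3, -2, -1).
Check: -3b1 - 2b2 - b3 = [7, 7, 6].

[-3, -2, -1]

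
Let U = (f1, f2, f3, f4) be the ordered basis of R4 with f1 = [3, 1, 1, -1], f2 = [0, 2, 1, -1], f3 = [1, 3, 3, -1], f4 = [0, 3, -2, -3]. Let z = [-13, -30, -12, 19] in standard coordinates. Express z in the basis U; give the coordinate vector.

Write z = c_1 f1 + ... + c_4 f4 and solve for the c_i.
Gaussian elimination on [M | z] yields c = (-3, -3, -4, -3).
Check: -3f1 - 3f2 - 4f3 - 3f4 = [-13, -30, -12, 19].

[-3, -3, -4, -3]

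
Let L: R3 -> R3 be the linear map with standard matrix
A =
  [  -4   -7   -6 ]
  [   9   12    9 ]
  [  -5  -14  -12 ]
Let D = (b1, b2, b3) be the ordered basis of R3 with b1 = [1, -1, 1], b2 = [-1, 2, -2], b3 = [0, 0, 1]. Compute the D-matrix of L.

[[0, 1, -3], [3, -1, 3], [3, -2, -3]]

With P the matrix whose columns are b1, ..., b3, [L]_D = P^(-1) A P.
Column by column: L(b1) = A b1 = [-3, 6, -3]; its D-coordinates [0, 3, 3] give column 1.
Continuing for each basis vector yields [L]_D = [[0, 1, -3], [3, -1, 3], [3, -2, -3]].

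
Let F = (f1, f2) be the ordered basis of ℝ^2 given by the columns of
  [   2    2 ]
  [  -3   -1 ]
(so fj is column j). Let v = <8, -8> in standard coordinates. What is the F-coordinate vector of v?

Write v = c_1 f1 + c_2 f2 and solve for the c_i.
System: 2c_1 + 2c_2 = 8, -3c_1 - c_2 = -8; solving gives c_1 = 2, c_2 = 2.
Check: 2f1 + 2f2 = <8, -8>.

<2, 2>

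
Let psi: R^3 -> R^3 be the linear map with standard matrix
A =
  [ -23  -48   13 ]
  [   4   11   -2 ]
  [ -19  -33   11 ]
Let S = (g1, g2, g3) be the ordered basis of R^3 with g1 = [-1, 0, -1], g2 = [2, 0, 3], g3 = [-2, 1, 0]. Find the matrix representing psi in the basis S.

[[-2, -1, -2], [2, -2, 1], [-2, 2, 3]]

Let P have columns g1, ..., g3. Then [psi]_S = P^(-1) A P.
Here det P = 1, so P^(-1) is integer; computing A P first and then P^(-1)(A P) gives [[-2, -1, -2], [2, -2, 1], [-2, 2, 3]].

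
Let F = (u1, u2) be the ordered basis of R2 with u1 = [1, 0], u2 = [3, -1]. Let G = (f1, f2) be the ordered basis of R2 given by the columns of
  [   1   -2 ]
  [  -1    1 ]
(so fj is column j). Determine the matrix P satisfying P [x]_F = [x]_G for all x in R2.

[[-1, -1], [-1, -2]]

Column j of P is [uj]_G, since P maps F-coordinates to G-coordinates.
Expressing u1 in G: u1 = -f1 - f2, so column 1 of P is [-1, -1].
Doing the same for each uj gives P = [[-1, -1], [-1, -2]].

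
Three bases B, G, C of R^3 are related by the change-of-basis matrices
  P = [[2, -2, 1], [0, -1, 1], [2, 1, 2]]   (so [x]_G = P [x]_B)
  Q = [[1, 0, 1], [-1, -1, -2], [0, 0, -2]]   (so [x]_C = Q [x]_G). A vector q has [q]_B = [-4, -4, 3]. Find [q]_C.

[-3, 2, 12]

Apply P to get G-coordinates [3, 7, -6], then Q to get C-coordinates.
The result is [q]_C = [-3, 2, 12].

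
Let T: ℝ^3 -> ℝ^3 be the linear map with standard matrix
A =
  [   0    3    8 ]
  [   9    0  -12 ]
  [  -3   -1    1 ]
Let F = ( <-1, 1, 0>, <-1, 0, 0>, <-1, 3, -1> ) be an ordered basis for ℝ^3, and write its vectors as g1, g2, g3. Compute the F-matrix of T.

With P the matrix whose columns are g1, ..., g3, [T]_F = P^(-1) A P.
Column by column: T(g1) = A g1 = <3, -9, 2>; its F-coordinates <-3, 2, -2> give column 1.
Continuing for each basis vector yields [T]_F = [[-3, 0, 0], [2, 3, -2], [-2, -3, 1]].

[[-3, 0, 0], [2, 3, -2], [-2, -3, 1]]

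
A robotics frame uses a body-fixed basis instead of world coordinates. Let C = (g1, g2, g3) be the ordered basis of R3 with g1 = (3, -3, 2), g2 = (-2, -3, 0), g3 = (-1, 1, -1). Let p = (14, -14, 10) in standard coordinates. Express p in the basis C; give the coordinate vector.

(4, 0, -2)

Write p = c_1 g1 + ... + c_3 g3 and solve for the c_i.
Solving this 3x3 system gives c = (4, 0, -2).
Check: 4g1 + 0·g2 - 2g3 = (14, -14, 10).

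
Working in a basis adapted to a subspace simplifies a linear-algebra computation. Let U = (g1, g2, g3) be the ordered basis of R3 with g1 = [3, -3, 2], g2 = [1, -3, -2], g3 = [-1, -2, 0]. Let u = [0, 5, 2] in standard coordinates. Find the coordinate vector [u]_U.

We seek scalars with c_1 g1 + ... + c_3 g3 = u; equivalently solve M c = u where the columns of M are g1, ..., g3.
Row-reducing the augmented matrix [M | u] gives c = (0, -1, -1).
Check: 0·g1 - g2 - g3 = [0, 5, 2].

[0, -1, -1]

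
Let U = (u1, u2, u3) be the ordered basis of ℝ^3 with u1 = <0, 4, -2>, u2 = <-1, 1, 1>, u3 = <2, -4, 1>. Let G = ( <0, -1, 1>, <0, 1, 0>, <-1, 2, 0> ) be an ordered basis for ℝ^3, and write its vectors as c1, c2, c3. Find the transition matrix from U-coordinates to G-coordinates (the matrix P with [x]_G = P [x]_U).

Column j of P is [uj]_G, since P maps U-coordinates to G-coordinates.
Expressing u1 in G: u1 = -2c1 + 2c2 + 0·c3, so column 1 of P is <-2, 2, 0>.
Doing the same for each uj gives P = [[-2, 1, 1], [2, 0, 1], [0, 1, -2]].

[[-2, 1, 1], [2, 0, 1], [0, 1, -2]]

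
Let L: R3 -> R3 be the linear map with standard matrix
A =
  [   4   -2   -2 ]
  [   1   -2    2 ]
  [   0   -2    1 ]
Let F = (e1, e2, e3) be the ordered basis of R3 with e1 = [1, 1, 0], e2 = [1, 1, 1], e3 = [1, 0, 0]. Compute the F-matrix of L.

The j-th column of [L]_F is [L(ej)]_F.
L(e1) = A e1 = [2, -1, -2] = e1 - 2e2 + 3e3, so column 1 is [1, -2, 3].
Repeating for e2, e3 and assembling the columns gives [[1, 2, 1], [-2, -1, 0], [3, -1, 3]].

[[1, 2, 1], [-2, -1, 0], [3, -1, 3]]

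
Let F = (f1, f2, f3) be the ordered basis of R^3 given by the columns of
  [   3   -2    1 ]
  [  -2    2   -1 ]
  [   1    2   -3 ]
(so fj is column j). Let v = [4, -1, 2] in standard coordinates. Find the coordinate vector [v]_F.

[3, 4, 3]

[v]_F is the unique c with M c = v, where M has columns f1, ..., f3.
Solving this 3x3 system gives c = (3, 4, 3).
Check: 3f1 + 4f2 + 3f3 = [4, -1, 2].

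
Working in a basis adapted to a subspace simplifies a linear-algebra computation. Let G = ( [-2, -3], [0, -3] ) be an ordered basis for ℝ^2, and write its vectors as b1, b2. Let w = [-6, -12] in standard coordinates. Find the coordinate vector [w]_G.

We seek scalars with c_1 b1 + c_2 b2 = w; equivalently solve M c = w where the columns of M are b1, b2.
System: -2c_1 + 0c_2 = -6, -3c_1 - 3c_2 = -12; solving gives c_1 = 3, c_2 = 1.
Check: 3b1 + b2 = [-6, -12].

[3, 1]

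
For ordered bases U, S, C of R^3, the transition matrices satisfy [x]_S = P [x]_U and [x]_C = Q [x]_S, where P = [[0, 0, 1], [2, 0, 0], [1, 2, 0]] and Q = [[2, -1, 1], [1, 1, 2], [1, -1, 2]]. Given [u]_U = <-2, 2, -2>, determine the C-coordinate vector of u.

Composing the changes, [u]_C = Q P [u]_U.
Q P = [[-1, 2, 2], [4, 4, 1], [0, 4, 1]]; applying this to <-2, 2, -2> gives <2, -2, 6>.

<2, -2, 6>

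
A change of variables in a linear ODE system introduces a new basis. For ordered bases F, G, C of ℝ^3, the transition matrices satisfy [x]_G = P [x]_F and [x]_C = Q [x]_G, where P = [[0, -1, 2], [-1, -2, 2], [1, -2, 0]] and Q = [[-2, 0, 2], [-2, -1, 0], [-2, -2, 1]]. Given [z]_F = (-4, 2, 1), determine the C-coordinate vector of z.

(-16, -2, -12)

First [z]_G = P [z]_F = (0, 2, -8).
Then [z]_C = Q [z]_G = (-16, -2, -12).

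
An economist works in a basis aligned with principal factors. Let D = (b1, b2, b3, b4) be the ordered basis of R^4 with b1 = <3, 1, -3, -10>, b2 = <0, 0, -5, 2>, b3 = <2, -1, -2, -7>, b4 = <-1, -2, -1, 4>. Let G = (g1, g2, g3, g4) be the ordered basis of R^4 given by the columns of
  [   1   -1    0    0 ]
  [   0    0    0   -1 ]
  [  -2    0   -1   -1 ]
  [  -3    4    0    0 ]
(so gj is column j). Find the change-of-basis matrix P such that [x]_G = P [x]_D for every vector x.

Let M have columns bj and N have columns gj. Then for every x, N [x]_G = x = M [x]_D, so P = N^(-1) M.
Since det N = -1, N^(-1) has integer entries; multiplying gives P = [[2, 2, 1, 0], [-1, 2, -1, 1], [0, 1, -1, -1], [-1, 0, 1, 2]].

[[2, 2, 1, 0], [-1, 2, -1, 1], [0, 1, -1, -1], [-1, 0, 1, 2]]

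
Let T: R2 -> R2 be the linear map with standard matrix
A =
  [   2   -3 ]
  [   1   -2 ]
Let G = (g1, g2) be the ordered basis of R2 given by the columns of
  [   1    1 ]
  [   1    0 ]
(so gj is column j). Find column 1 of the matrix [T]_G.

<-1, 0>

Compute T(g1) = A g1 = <-1, -1> in standard coordinates.
Then write this in G-coordinates: solve for y in y_1 g1 + y_2 g2 = <-1, -1>.
This gives y = <-1, 0>, which is column 1 of [T]_G.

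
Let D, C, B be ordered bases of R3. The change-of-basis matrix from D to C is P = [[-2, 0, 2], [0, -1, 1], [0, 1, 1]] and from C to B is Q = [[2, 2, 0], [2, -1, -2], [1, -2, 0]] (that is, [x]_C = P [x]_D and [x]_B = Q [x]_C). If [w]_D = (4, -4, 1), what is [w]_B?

Composing the changes, [w]_B = Q P [w]_D.
Q P = [[-4, -2, 6], [-4, -1, 1], [-2, 2, 0]]; applying this to (4, -4, 1) gives (-2, -11, -16).

(-2, -11, -16)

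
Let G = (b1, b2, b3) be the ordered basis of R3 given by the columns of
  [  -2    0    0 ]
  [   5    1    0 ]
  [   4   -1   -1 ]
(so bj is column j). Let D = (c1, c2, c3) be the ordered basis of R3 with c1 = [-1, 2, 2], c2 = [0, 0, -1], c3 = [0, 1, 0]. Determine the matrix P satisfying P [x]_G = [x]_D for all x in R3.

[[2, 0, 0], [0, 1, 1], [1, 1, 0]]

Take x = bj: its G-coordinates are the j-th standard unit vector, so P e_j — column j of P — equals [bj]_D.
b1 = 2c1 + 0·c2 + c3, giving column 1 = [2, 0, 1]; repeating for each j gives P = [[2, 0, 0], [0, 1, 1], [1, 1, 0]].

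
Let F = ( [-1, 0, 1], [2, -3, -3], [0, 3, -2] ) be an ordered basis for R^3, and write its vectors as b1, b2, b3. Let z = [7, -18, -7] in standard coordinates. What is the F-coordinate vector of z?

[1, 4, -2]

We seek scalars with c_1 b1 + ... + c_3 b3 = z; equivalently solve M c = z where the columns of M are b1, ..., b3.
Solving this 3x3 system gives c = (1, 4, -2).
Check: b1 + 4b2 - 2b3 = [7, -18, -7].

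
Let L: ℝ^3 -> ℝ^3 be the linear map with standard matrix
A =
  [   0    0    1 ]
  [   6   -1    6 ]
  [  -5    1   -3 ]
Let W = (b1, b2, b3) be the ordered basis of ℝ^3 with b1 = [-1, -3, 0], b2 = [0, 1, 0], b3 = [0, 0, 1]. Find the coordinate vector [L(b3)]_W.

[-1, 3, -3]

Column 3 of [L]_W is the W-coordinate vector of L(b3).
In standard coordinates L(b3) = A b3 = [1, 6, -3].
Converting to W: [1, 6, -3] = -b1 + 3b2 - 3b3, so the coordinate vector is [-1, 3, -3].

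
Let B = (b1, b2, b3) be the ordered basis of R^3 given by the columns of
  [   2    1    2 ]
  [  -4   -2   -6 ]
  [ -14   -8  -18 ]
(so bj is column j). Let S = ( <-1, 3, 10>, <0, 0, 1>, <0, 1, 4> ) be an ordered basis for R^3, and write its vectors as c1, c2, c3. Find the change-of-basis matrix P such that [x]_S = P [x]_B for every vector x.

Let M have columns bj and N have columns cj. Then for every x, N [x]_S = x = M [x]_B, so P = N^(-1) M.
Since det N = 1, N^(-1) has integer entries; multiplying gives P = [[-2, -1, -2], [-2, -2, 2], [2, 1, 0]].

[[-2, -1, -2], [-2, -2, 2], [2, 1, 0]]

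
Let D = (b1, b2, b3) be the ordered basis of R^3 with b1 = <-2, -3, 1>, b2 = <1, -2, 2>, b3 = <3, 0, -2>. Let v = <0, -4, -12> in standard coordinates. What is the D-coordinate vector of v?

<4, -4, 4>

[v]_D is the unique c with M c = v, where M has columns b1, ..., b3.
Solving this 3x3 system gives c = (4, -4, 4).
Check: 4b1 - 4b2 + 4b3 = <0, -4, -12>.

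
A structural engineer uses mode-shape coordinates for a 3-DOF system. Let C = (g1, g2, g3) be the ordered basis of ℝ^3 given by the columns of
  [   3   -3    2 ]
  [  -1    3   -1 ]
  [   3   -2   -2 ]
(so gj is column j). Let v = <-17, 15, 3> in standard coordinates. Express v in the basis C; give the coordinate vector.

<1, 4, -4>

[v]_C is the unique c with M c = v, where M has columns g1, ..., g3.
Solving this 3x3 system gives c = (1, 4, -4).
Check: g1 + 4g2 - 4g3 = <-17, 15, 3>.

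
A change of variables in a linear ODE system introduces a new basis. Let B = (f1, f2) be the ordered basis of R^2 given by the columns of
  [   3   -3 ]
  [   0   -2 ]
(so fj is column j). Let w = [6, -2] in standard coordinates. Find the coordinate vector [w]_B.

[3, 1]

Write w = c_1 f1 + c_2 f2 and solve for the c_i.
System: 3c_1 - 3c_2 = 6, 0c_1 - 2c_2 = -2; solving gives c_1 = 3, c_2 = 1.
Check: 3f1 + f2 = [6, -2].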